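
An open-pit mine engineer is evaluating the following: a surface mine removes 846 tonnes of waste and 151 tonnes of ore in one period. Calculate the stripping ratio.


Stripping ratio = waste tonnage / ore tonnage
= 846 / 151
= 5.6026

5.6026


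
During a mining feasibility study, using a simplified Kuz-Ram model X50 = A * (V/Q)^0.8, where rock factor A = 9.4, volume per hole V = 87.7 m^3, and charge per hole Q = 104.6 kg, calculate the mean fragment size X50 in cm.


Compute V/Q:
V/Q = 87.7 / 104.6 = 0.8384321224
Raise to the power 0.8:
(V/Q)^0.8 = 0.8384321224^0.8 = 0.8685090077
Multiply by A:
X50 = 9.4 * 0.8685090077
= 8.164 cm

8.164 cm


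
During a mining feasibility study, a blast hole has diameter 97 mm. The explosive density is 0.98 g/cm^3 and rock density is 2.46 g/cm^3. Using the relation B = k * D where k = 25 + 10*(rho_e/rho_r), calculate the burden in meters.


First, compute k:
rho_e / rho_r = 0.98 / 2.46 = 0.3983739837
k = 25 + 10 * 0.3983739837 = 28.98373984
Then, compute burden:
B = k * D / 1000 = 28.98373984 * 97 / 1000
= 2811.422764 / 1000
= 2.8114 m

2.8114 m


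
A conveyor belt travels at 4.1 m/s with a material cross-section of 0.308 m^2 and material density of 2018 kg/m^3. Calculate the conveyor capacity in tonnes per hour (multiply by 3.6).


9173.9894 t/h

Volumetric flow = speed * area
= 4.1 * 0.308 = 1.2628 m^3/s
Mass flow = volumetric * density
= 1.2628 * 2018 = 2548.3304 kg/s
Convert to t/h: multiply by 3.6
Capacity = 2548.3304 * 3.6
= 9173.9894 t/h


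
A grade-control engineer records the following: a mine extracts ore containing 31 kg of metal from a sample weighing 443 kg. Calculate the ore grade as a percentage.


6.9977%

Ore grade = (metal mass / ore mass) * 100
= (31 / 443) * 100
= 0.06997742664 * 100
= 6.9977%


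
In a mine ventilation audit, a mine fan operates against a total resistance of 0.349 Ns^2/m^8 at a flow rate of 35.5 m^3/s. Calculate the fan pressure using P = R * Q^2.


Compute Q^2:
Q^2 = 35.5^2 = 1260.25
Compute pressure:
P = R * Q^2 = 0.349 * 1260.25
= 439.8273 Pa

439.8273 Pa


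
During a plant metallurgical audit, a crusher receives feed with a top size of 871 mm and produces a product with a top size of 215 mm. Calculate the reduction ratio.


4.0512

Reduction ratio = feed size / product size
= 871 / 215
= 4.0512


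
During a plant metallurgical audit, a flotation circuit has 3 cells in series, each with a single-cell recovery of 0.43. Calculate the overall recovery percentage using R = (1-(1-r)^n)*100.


Complement of single-cell recovery:
1 - r = 1 - 0.43 = 0.57
Raise to power n:
(1 - r)^3 = 0.57^3 = 0.185193
Overall recovery:
R = (1 - 0.185193) * 100
= 81.4807%

81.4807%


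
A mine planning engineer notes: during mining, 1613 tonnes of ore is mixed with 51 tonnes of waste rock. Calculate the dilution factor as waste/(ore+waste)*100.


Total material = ore + waste
= 1613 + 51 = 1664 tonnes
Dilution = waste / total * 100
= 51 / 1664 * 100
= 0.03064903846 * 100
= 3.0649%

3.0649%


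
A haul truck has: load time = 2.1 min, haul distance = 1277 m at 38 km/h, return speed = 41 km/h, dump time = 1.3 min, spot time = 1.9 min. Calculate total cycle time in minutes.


9.1851 min

Convert haul speed to m/min: 38 * 1000/60 = 633.3333333 m/min
Haul time = 1277 / 633.3333333 = 2.016315789 min
Convert return speed to m/min: 41 * 1000/60 = 683.3333333 m/min
Return time = 1277 / 683.3333333 = 1.868780488 min
Total cycle time:
= 2.1 + 2.016315789 + 1.3 + 1.868780488 + 1.9
= 9.1851 min


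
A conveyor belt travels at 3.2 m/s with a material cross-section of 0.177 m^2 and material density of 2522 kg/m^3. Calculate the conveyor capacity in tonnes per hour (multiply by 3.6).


Volumetric flow = speed * area
= 3.2 * 0.177 = 0.5664 m^3/s
Mass flow = volumetric * density
= 0.5664 * 2522 = 1428.4608 kg/s
Convert to t/h: multiply by 3.6
Capacity = 1428.4608 * 3.6
= 5142.4589 t/h

5142.4589 t/h


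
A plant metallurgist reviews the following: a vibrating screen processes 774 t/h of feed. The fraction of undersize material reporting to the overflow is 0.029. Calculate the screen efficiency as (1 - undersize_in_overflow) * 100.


97.1%

Screen efficiency = (1 - fraction of undersize in overflow) * 100
= (1 - 0.029) * 100
= 0.971 * 100
= 97.1%


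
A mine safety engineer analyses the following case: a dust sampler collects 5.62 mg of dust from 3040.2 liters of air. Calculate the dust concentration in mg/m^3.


1.8486 mg/m^3

Convert liters to m^3: 1 m^3 = 1000 L
Concentration = mass / volume * 1000
= 5.62 / 3040.2 * 1000
= 0.001848562595 * 1000
= 1.8486 mg/m^3


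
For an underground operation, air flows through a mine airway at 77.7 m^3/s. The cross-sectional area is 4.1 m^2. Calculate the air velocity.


18.9512 m/s

Velocity = flow rate / cross-sectional area
= 77.7 / 4.1
= 18.9512 m/s


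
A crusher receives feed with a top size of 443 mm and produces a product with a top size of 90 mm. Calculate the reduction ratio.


Reduction ratio = feed size / product size
= 443 / 90
= 4.9222

4.9222


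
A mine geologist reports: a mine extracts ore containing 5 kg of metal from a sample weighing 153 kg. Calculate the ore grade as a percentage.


Ore grade = (metal mass / ore mass) * 100
= (5 / 153) * 100
= 0.03267973856 * 100
= 3.268%

3.268%


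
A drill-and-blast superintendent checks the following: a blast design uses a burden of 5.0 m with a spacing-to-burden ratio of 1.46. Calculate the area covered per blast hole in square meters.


36.5 m^2

First, find the spacing:
Spacing = burden * ratio = 5.0 * 1.46
= 7.3 m
Then, calculate the area:
Area = burden * spacing = 5.0 * 7.3
= 36.5 m^2


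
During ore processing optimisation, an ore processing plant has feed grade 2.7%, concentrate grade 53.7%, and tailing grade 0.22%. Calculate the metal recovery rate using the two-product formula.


92.2297%

Using the two-product formula:
R = 100 * c * (f - t) / (f * (c - t))
Numerator = 100 * 53.7 * (2.7 - 0.22)
= 100 * 53.7 * 2.48
= 13317.6
Denominator = 2.7 * (53.7 - 0.22)
= 2.7 * 53.48
= 144.396
R = 13317.6 / 144.396
= 92.2297%


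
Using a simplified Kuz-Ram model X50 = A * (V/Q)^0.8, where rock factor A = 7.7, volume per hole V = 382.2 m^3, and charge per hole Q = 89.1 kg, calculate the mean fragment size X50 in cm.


24.6843 cm

Compute V/Q:
V/Q = 382.2 / 89.1 = 4.28956229
Raise to the power 0.8:
(V/Q)^0.8 = 4.28956229^0.8 = 3.205755403
Multiply by A:
X50 = 7.7 * 3.205755403
= 24.6843 cm


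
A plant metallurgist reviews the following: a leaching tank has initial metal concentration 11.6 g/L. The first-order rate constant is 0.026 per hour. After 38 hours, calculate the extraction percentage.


62.7679%

Compute the exponent:
-k * t = -0.026 * 38 = -0.988
Remaining concentration:
C = 11.6 * exp(-0.988)
= 11.6 * 0.3723205881
= 4.318918821 g/L
Extracted = 11.6 - 4.318918821 = 7.281081179 g/L
Extraction % = 7.281081179 / 11.6 * 100
= 62.7679%


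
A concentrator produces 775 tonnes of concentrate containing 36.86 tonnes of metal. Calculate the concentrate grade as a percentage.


Grade = (metal in concentrate / concentrate mass) * 100
= (36.86 / 775) * 100
= 0.04756129032 * 100
= 4.7561%

4.7561%


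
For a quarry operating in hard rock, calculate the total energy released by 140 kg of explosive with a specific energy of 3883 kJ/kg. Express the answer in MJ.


543.62 MJ

Energy = mass * specific_energy / 1000
= 140 * 3883 / 1000
= 543620 / 1000
= 543.62 MJ


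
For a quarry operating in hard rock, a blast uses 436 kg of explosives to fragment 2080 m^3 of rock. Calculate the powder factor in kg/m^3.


Powder factor = explosive mass / rock volume
= 436 / 2080
= 0.2096 kg/m^3

0.2096 kg/m^3


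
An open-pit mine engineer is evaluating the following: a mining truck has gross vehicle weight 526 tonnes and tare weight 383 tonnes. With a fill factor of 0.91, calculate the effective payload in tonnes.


130.13 tonnes

Maximum payload = gross - tare
= 526 - 383 = 143 tonnes
Effective payload = max payload * fill factor
= 143 * 0.91
= 130.13 tonnes


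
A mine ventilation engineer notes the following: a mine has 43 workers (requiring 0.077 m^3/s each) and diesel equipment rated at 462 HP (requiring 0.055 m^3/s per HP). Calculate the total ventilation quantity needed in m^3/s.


28.721 m^3/s

Airflow for workers:
Q_people = 43 * 0.077 = 3.311 m^3/s
Airflow for diesel equipment:
Q_diesel = 462 * 0.055 = 25.41 m^3/s
Total ventilation:
Q_total = 3.311 + 25.41
= 28.721 m^3/s


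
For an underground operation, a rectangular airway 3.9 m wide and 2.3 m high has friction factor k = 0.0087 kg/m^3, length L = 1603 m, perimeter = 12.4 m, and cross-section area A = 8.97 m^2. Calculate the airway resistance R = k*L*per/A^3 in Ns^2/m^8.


0.2396 Ns^2/m^8

Compute the numerator:
k * L * per = 0.0087 * 1603 * 12.4
= 172.93164
Compute the denominator:
A^3 = 8.97^3 = 721.734273
Resistance:
R = 172.93164 / 721.734273
= 0.2396 Ns^2/m^8


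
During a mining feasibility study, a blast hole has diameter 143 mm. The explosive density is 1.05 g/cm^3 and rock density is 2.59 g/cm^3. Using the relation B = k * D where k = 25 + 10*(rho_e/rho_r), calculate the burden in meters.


4.1547 m

First, compute k:
rho_e / rho_r = 1.05 / 2.59 = 0.4054054054
k = 25 + 10 * 0.4054054054 = 29.05405405
Then, compute burden:
B = k * D / 1000 = 29.05405405 * 143 / 1000
= 4154.72973 / 1000
= 4.1547 m


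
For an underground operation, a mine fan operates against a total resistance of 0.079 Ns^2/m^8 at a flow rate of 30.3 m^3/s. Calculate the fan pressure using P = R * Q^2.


72.5291 Pa

Compute Q^2:
Q^2 = 30.3^2 = 918.09
Compute pressure:
P = R * Q^2 = 0.079 * 918.09
= 72.5291 Pa


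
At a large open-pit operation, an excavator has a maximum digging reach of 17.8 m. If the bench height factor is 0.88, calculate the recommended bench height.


15.664 m

Bench height = reach * factor
= 17.8 * 0.88
= 15.664 m


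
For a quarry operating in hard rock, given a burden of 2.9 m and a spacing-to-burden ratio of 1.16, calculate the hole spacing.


3.364 m

Spacing = burden * ratio
= 2.9 * 1.16
= 3.364 m


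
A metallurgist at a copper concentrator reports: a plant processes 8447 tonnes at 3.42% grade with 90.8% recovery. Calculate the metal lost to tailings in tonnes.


Total metal in feed:
= 8447 * 3.42 / 100 = 288.8874 tonnes
Metal recovered:
= 288.8874 * 90.8 / 100 = 262.3097592 tonnes
Metal lost to tailings:
= 288.8874 - 262.3097592
= 26.5776 tonnes

26.5776 tonnes


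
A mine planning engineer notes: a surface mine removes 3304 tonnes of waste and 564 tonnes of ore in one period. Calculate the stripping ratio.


5.8582

Stripping ratio = waste tonnage / ore tonnage
= 3304 / 564
= 5.8582


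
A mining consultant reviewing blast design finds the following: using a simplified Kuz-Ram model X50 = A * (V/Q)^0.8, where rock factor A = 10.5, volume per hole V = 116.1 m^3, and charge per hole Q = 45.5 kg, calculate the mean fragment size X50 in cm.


Compute V/Q:
V/Q = 116.1 / 45.5 = 2.551648352
Raise to the power 0.8:
(V/Q)^0.8 = 2.551648352^0.8 = 2.115712532
Multiply by A:
X50 = 10.5 * 2.115712532
= 22.215 cm

22.215 cm


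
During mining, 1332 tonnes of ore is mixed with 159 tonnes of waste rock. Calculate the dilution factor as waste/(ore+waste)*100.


10.664%

Total material = ore + waste
= 1332 + 159 = 1491 tonnes
Dilution = waste / total * 100
= 159 / 1491 * 100
= 0.106639839 * 100
= 10.664%


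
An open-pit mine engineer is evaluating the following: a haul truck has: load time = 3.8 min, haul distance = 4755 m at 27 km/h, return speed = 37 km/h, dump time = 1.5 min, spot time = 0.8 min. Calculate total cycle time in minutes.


24.3775 min

Convert haul speed to m/min: 27 * 1000/60 = 450 m/min
Haul time = 4755 / 450 = 10.56666667 min
Convert return speed to m/min: 37 * 1000/60 = 616.6666667 m/min
Return time = 4755 / 616.6666667 = 7.710810811 min
Total cycle time:
= 3.8 + 10.56666667 + 1.5 + 7.710810811 + 0.8
= 24.3775 min


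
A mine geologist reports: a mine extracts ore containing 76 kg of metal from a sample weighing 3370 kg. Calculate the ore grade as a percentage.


Ore grade = (metal mass / ore mass) * 100
= (76 / 3370) * 100
= 0.02255192878 * 100
= 2.2552%

2.2552%


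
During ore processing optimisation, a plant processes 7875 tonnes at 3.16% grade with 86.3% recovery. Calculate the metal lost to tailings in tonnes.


Total metal in feed:
= 7875 * 3.16 / 100 = 248.85 tonnes
Metal recovered:
= 248.85 * 86.3 / 100 = 214.75755 tonnes
Metal lost to tailings:
= 248.85 - 214.75755
= 34.0925 tonnes

34.0925 tonnes


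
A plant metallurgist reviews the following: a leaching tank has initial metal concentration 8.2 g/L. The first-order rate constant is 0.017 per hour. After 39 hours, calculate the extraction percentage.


48.4697%

Compute the exponent:
-k * t = -0.017 * 39 = -0.663
Remaining concentration:
C = 8.2 * exp(-0.663)
= 8.2 * 0.515303104
= 4.225485453 g/L
Extracted = 8.2 - 4.225485453 = 3.974514547 g/L
Extraction % = 3.974514547 / 8.2 * 100
= 48.4697%


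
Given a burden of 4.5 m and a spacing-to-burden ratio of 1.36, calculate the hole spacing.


Spacing = burden * ratio
= 4.5 * 1.36
= 6.12 m

6.12 m


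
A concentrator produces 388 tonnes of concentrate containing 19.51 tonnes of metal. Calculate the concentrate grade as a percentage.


5.0284%

Grade = (metal in concentrate / concentrate mass) * 100
= (19.51 / 388) * 100
= 0.05028350515 * 100
= 5.0284%


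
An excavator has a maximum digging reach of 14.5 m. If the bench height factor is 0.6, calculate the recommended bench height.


8.7 m

Bench height = reach * factor
= 14.5 * 0.6
= 8.7 m


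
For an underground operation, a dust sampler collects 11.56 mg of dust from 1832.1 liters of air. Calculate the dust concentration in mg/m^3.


Convert liters to m^3: 1 m^3 = 1000 L
Concentration = mass / volume * 1000
= 11.56 / 1832.1 * 1000
= 0.006309699252 * 1000
= 6.3097 mg/m^3

6.3097 mg/m^3


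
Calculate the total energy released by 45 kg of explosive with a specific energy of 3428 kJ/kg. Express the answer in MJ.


Energy = mass * specific_energy / 1000
= 45 * 3428 / 1000
= 154260 / 1000
= 154.26 MJ

154.26 MJ


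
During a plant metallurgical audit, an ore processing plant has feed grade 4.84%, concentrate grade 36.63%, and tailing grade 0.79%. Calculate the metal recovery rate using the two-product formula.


Using the two-product formula:
R = 100 * c * (f - t) / (f * (c - t))
Numerator = 100 * 36.63 * (4.84 - 0.79)
= 100 * 36.63 * 4.05
= 14835.15
Denominator = 4.84 * (36.63 - 0.79)
= 4.84 * 35.84
= 173.4656
R = 14835.15 / 173.4656
= 85.5221%

85.5221%


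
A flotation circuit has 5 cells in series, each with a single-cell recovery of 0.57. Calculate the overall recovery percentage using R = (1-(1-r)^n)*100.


Complement of single-cell recovery:
1 - r = 1 - 0.57 = 0.43
Raise to power n:
(1 - r)^5 = 0.43^5 = 0.0147008443
Overall recovery:
R = (1 - 0.0147008443) * 100
= 98.5299%

98.5299%


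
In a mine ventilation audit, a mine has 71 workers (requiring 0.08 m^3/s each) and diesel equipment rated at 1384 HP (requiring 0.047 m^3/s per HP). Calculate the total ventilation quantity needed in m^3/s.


Airflow for workers:
Q_people = 71 * 0.08 = 5.68 m^3/s
Airflow for diesel equipment:
Q_diesel = 1384 * 0.047 = 65.048 m^3/s
Total ventilation:
Q_total = 5.68 + 65.048
= 70.728 m^3/s

70.728 m^3/s


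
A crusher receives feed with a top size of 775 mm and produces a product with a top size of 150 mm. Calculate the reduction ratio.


5.1667

Reduction ratio = feed size / product size
= 775 / 150
= 5.1667


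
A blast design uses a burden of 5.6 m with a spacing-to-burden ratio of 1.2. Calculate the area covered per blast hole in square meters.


37.632 m^2

First, find the spacing:
Spacing = burden * ratio = 5.6 * 1.2
= 6.72 m
Then, calculate the area:
Area = burden * spacing = 5.6 * 6.72
= 37.632 m^2


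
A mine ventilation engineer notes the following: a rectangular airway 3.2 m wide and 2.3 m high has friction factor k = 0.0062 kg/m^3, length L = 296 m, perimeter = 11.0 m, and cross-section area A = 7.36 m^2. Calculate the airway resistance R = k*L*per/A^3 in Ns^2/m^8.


0.0506 Ns^2/m^8

Compute the numerator:
k * L * per = 0.0062 * 296 * 11.0
= 20.1872
Compute the denominator:
A^3 = 7.36^3 = 398.688256
Resistance:
R = 20.1872 / 398.688256
= 0.0506 Ns^2/m^8


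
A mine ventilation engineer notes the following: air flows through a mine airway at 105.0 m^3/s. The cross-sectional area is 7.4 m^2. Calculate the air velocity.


14.1892 m/s

Velocity = flow rate / cross-sectional area
= 105.0 / 7.4
= 14.1892 m/s


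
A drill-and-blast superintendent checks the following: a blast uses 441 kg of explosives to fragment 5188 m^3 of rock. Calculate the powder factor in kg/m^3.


Powder factor = explosive mass / rock volume
= 441 / 5188
= 0.085 kg/m^3

0.085 kg/m^3


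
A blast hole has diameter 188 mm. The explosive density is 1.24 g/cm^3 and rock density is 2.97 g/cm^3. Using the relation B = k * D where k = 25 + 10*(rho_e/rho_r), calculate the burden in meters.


5.4849 m

First, compute k:
rho_e / rho_r = 1.24 / 2.97 = 0.4175084175
k = 25 + 10 * 0.4175084175 = 29.17508418
Then, compute burden:
B = k * D / 1000 = 29.17508418 * 188 / 1000
= 5484.915825 / 1000
= 5.4849 m


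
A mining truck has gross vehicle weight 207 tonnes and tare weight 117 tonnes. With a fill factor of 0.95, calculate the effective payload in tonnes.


85.5 tonnes

Maximum payload = gross - tare
= 207 - 117 = 90 tonnes
Effective payload = max payload * fill factor
= 90 * 0.95
= 85.5 tonnes


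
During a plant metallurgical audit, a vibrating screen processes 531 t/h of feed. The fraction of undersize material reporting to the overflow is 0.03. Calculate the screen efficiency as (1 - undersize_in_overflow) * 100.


97.0%

Screen efficiency = (1 - fraction of undersize in overflow) * 100
= (1 - 0.03) * 100
= 0.97 * 100
= 97.0%


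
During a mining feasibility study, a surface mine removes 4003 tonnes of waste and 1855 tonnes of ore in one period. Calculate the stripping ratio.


2.158

Stripping ratio = waste tonnage / ore tonnage
= 4003 / 1855
= 2.158


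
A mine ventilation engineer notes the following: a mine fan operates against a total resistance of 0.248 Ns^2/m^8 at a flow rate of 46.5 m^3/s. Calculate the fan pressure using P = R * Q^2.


Compute Q^2:
Q^2 = 46.5^2 = 2162.25
Compute pressure:
P = R * Q^2 = 0.248 * 2162.25
= 536.238 Pa

536.238 Pa


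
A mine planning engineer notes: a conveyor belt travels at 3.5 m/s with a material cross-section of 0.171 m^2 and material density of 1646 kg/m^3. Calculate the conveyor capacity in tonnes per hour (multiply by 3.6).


Volumetric flow = speed * area
= 3.5 * 0.171 = 0.5985 m^3/s
Mass flow = volumetric * density
= 0.5985 * 1646 = 985.131 kg/s
Convert to t/h: multiply by 3.6
Capacity = 985.131 * 3.6
= 3546.4716 t/h

3546.4716 t/h


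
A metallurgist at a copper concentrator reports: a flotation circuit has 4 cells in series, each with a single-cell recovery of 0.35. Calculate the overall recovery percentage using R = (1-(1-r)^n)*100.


82.1494%

Complement of single-cell recovery:
1 - r = 1 - 0.35 = 0.65
Raise to power n:
(1 - r)^4 = 0.65^4 = 0.17850625
Overall recovery:
R = (1 - 0.17850625) * 100
= 82.1494%


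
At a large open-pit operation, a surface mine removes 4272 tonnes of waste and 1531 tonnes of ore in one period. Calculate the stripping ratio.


Stripping ratio = waste tonnage / ore tonnage
= 4272 / 1531
= 2.7903

2.7903


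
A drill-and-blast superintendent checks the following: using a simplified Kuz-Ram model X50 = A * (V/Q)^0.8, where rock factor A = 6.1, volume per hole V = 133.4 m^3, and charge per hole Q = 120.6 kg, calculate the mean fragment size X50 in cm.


Compute V/Q:
V/Q = 133.4 / 120.6 = 1.106135987
Raise to the power 0.8:
(V/Q)^0.8 = 1.106135987^0.8 = 1.084043769
Multiply by A:
X50 = 6.1 * 1.084043769
= 6.6127 cm

6.6127 cm


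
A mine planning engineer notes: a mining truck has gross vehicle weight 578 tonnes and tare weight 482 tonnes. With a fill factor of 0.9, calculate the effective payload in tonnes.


86.4 tonnes

Maximum payload = gross - tare
= 578 - 482 = 96 tonnes
Effective payload = max payload * fill factor
= 96 * 0.9
= 86.4 tonnes


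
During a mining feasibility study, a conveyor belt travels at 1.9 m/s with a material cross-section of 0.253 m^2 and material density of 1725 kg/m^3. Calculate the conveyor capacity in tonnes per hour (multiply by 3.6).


Volumetric flow = speed * area
= 1.9 * 0.253 = 0.4807 m^3/s
Mass flow = volumetric * density
= 0.4807 * 1725 = 829.2075 kg/s
Convert to t/h: multiply by 3.6
Capacity = 829.2075 * 3.6
= 2985.147 t/h

2985.147 t/h


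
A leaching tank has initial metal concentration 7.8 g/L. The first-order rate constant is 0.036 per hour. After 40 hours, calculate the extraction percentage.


Compute the exponent:
-k * t = -0.036 * 40 = -1.44
Remaining concentration:
C = 7.8 * exp(-1.44)
= 7.8 * 0.2369277587
= 1.848036518 g/L
Extracted = 7.8 - 1.848036518 = 5.951963482 g/L
Extraction % = 5.951963482 / 7.8 * 100
= 76.3072%

76.3072%


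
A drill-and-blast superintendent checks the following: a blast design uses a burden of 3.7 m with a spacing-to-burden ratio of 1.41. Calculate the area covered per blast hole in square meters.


19.3029 m^2

First, find the spacing:
Spacing = burden * ratio = 3.7 * 1.41
= 5.217 m
Then, calculate the area:
Area = burden * spacing = 3.7 * 5.217
= 19.3029 m^2


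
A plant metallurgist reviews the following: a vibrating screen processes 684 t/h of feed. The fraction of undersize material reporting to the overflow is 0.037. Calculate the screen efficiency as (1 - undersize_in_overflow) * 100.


96.3%

Screen efficiency = (1 - fraction of undersize in overflow) * 100
= (1 - 0.037) * 100
= 0.963 * 100
= 96.3%


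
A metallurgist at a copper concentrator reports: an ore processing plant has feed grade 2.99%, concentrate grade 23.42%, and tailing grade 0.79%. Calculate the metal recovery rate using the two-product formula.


76.1472%

Using the two-product formula:
R = 100 * c * (f - t) / (f * (c - t))
Numerator = 100 * 23.42 * (2.99 - 0.79)
= 100 * 23.42 * 2.2
= 5152.4
Denominator = 2.99 * (23.42 - 0.79)
= 2.99 * 22.63
= 67.6637
R = 5152.4 / 67.6637
= 76.1472%


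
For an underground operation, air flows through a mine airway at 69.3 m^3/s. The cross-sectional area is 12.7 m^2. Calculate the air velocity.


5.4567 m/s

Velocity = flow rate / cross-sectional area
= 69.3 / 12.7
= 5.4567 m/s


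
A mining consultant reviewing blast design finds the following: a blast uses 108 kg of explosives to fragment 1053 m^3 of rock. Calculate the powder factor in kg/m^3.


0.1026 kg/m^3

Powder factor = explosive mass / rock volume
= 108 / 1053
= 0.1026 kg/m^3


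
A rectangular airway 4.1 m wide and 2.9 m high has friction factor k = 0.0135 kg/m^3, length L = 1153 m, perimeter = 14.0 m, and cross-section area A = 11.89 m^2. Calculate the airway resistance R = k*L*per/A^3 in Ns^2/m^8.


0.1296 Ns^2/m^8

Compute the numerator:
k * L * per = 0.0135 * 1153 * 14.0
= 217.917
Compute the denominator:
A^3 = 11.89^3 = 1680.914269
Resistance:
R = 217.917 / 1680.914269
= 0.1296 Ns^2/m^8


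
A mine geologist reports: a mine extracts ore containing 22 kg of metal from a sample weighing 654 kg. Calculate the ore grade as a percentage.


Ore grade = (metal mass / ore mass) * 100
= (22 / 654) * 100
= 0.03363914373 * 100
= 3.3639%

3.3639%


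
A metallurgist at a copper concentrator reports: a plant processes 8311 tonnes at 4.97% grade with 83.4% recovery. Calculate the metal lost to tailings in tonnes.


Total metal in feed:
= 8311 * 4.97 / 100 = 413.0567 tonnes
Metal recovered:
= 413.0567 * 83.4 / 100 = 344.4892878 tonnes
Metal lost to tailings:
= 413.0567 - 344.4892878
= 68.5674 tonnes

68.5674 tonnes


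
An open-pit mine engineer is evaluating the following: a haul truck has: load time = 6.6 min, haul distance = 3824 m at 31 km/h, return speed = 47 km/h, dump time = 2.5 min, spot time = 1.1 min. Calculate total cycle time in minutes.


22.483 min

Convert haul speed to m/min: 31 * 1000/60 = 516.6666667 m/min
Haul time = 3824 / 516.6666667 = 7.401290323 min
Convert return speed to m/min: 47 * 1000/60 = 783.3333333 m/min
Return time = 3824 / 783.3333333 = 4.881702128 min
Total cycle time:
= 6.6 + 7.401290323 + 2.5 + 4.881702128 + 1.1
= 22.483 min


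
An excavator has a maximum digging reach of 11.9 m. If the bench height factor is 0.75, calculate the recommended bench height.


Bench height = reach * factor
= 11.9 * 0.75
= 8.925 m

8.925 m


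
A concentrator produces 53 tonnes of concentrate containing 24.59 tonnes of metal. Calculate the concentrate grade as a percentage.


46.3962%

Grade = (metal in concentrate / concentrate mass) * 100
= (24.59 / 53) * 100
= 0.4639622642 * 100
= 46.3962%


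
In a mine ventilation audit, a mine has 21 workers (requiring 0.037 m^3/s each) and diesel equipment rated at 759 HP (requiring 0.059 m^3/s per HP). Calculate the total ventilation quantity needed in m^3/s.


45.558 m^3/s

Airflow for workers:
Q_people = 21 * 0.037 = 0.777 m^3/s
Airflow for diesel equipment:
Q_diesel = 759 * 0.059 = 44.781 m^3/s
Total ventilation:
Q_total = 0.777 + 44.781
= 45.558 m^3/s


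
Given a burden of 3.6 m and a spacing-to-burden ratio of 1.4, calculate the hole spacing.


5.04 m

Spacing = burden * ratio
= 3.6 * 1.4
= 5.04 m


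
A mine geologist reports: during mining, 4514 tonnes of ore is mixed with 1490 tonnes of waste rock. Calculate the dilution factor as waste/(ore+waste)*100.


24.8168%

Total material = ore + waste
= 4514 + 1490 = 6004 tonnes
Dilution = waste / total * 100
= 1490 / 6004 * 100
= 0.2481678881 * 100
= 24.8168%


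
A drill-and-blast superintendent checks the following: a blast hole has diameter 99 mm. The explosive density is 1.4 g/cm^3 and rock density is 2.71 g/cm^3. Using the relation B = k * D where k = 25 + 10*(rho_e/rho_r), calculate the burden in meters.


First, compute k:
rho_e / rho_r = 1.4 / 2.71 = 0.5166051661
k = 25 + 10 * 0.5166051661 = 30.16605166
Then, compute burden:
B = k * D / 1000 = 30.16605166 * 99 / 1000
= 2986.439114 / 1000
= 2.9864 m

2.9864 m


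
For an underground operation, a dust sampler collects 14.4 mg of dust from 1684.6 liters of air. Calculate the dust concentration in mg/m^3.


Convert liters to m^3: 1 m^3 = 1000 L
Concentration = mass / volume * 1000
= 14.4 / 1684.6 * 1000
= 0.00854802327 * 1000
= 8.548 mg/m^3

8.548 mg/m^3


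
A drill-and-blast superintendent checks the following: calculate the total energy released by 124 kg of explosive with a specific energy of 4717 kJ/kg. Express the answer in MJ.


584.908 MJ

Energy = mass * specific_energy / 1000
= 124 * 4717 / 1000
= 584908 / 1000
= 584.908 MJ


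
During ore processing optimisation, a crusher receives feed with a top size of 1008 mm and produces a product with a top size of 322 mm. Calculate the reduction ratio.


Reduction ratio = feed size / product size
= 1008 / 322
= 3.1304

3.1304


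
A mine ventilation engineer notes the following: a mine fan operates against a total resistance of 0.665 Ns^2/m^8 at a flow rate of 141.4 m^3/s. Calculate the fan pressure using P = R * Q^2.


13295.9834 Pa

Compute Q^2:
Q^2 = 141.4^2 = 19993.96
Compute pressure:
P = R * Q^2 = 0.665 * 19993.96
= 13295.9834 Pa


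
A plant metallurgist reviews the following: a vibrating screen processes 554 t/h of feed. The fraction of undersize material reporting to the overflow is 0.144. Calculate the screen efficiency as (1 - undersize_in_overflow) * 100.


Screen efficiency = (1 - fraction of undersize in overflow) * 100
= (1 - 0.144) * 100
= 0.856 * 100
= 85.6%

85.6%


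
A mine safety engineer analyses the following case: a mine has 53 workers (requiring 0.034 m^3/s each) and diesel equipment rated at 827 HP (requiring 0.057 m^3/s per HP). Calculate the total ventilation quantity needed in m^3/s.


Airflow for workers:
Q_people = 53 * 0.034 = 1.802 m^3/s
Airflow for diesel equipment:
Q_diesel = 827 * 0.057 = 47.139 m^3/s
Total ventilation:
Q_total = 1.802 + 47.139
= 48.941 m^3/s

48.941 m^3/s


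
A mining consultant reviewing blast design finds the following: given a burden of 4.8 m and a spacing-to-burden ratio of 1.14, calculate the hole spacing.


5.472 m

Spacing = burden * ratio
= 4.8 * 1.14
= 5.472 m


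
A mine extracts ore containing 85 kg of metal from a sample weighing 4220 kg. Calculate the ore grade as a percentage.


2.0142%

Ore grade = (metal mass / ore mass) * 100
= (85 / 4220) * 100
= 0.02014218009 * 100
= 2.0142%


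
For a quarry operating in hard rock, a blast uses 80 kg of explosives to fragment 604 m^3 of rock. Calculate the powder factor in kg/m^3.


Powder factor = explosive mass / rock volume
= 80 / 604
= 0.1325 kg/m^3

0.1325 kg/m^3


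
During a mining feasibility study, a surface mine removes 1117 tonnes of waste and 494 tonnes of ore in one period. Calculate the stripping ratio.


Stripping ratio = waste tonnage / ore tonnage
= 1117 / 494
= 2.2611

2.2611


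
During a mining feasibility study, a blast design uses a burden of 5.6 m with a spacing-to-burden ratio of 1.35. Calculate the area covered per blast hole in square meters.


42.336 m^2

First, find the spacing:
Spacing = burden * ratio = 5.6 * 1.35
= 7.56 m
Then, calculate the area:
Area = burden * spacing = 5.6 * 7.56
= 42.336 m^2


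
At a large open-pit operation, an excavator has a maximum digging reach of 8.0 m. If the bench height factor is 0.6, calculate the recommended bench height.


4.8 m

Bench height = reach * factor
= 8.0 * 0.6
= 4.8 m


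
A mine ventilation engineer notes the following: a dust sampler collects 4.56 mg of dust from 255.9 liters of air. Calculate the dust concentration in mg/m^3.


17.8195 mg/m^3

Convert liters to m^3: 1 m^3 = 1000 L
Concentration = mass / volume * 1000
= 4.56 / 255.9 * 1000
= 0.01781946073 * 1000
= 17.8195 mg/m^3


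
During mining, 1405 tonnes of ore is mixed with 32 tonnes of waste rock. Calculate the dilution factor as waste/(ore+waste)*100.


2.2269%

Total material = ore + waste
= 1405 + 32 = 1437 tonnes
Dilution = waste / total * 100
= 32 / 1437 * 100
= 0.02226861517 * 100
= 2.2269%


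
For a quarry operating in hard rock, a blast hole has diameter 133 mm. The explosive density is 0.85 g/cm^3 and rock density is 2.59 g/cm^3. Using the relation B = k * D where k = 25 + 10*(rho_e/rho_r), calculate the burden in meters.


3.7615 m

First, compute k:
rho_e / rho_r = 0.85 / 2.59 = 0.3281853282
k = 25 + 10 * 0.3281853282 = 28.28185328
Then, compute burden:
B = k * D / 1000 = 28.28185328 * 133 / 1000
= 3761.486486 / 1000
= 3.7615 m


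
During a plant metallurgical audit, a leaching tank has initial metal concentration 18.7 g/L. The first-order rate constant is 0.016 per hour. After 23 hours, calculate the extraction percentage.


Compute the exponent:
-k * t = -0.016 * 23 = -0.368
Remaining concentration:
C = 18.7 * exp(-0.368)
= 18.7 * 0.6921171817
= 12.9425913 g/L
Extracted = 18.7 - 12.9425913 = 5.757408702 g/L
Extraction % = 5.757408702 / 18.7 * 100
= 30.7883%

30.7883%


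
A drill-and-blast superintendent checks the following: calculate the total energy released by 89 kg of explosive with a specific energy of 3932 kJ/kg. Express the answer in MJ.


349.948 MJ

Energy = mass * specific_energy / 1000
= 89 * 3932 / 1000
= 349948 / 1000
= 349.948 MJ


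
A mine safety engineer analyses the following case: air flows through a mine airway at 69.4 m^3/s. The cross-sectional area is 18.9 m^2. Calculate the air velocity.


Velocity = flow rate / cross-sectional area
= 69.4 / 18.9
= 3.672 m/s

3.672 m/s


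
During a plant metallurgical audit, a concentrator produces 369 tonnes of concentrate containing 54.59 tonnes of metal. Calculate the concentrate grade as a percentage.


Grade = (metal in concentrate / concentrate mass) * 100
= (54.59 / 369) * 100
= 0.1479403794 * 100
= 14.794%

14.794%


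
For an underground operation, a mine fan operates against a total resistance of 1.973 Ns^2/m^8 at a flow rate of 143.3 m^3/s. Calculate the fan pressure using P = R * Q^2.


Compute Q^2:
Q^2 = 143.3^2 = 20534.89
Compute pressure:
P = R * Q^2 = 1.973 * 20534.89
= 40515.338 Pa

40515.338 Pa


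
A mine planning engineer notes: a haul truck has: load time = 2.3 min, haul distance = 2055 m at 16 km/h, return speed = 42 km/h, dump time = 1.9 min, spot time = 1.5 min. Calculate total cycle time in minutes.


Convert haul speed to m/min: 16 * 1000/60 = 266.6666667 m/min
Haul time = 2055 / 266.6666667 = 7.70625 min
Convert return speed to m/min: 42 * 1000/60 = 700 m/min
Return time = 2055 / 700 = 2.935714286 min
Total cycle time:
= 2.3 + 7.70625 + 1.9 + 2.935714286 + 1.5
= 16.342 min

16.342 min


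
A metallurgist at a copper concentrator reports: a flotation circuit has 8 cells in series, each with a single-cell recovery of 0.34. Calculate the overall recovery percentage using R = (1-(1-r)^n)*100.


Complement of single-cell recovery:
1 - r = 1 - 0.34 = 0.66
Raise to power n:
(1 - r)^8 = 0.66^8 = 0.03600406063
Overall recovery:
R = (1 - 0.03600406063) * 100
= 96.3996%

96.3996%


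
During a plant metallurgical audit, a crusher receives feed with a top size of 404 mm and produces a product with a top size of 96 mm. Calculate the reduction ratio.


Reduction ratio = feed size / product size
= 404 / 96
= 4.2083

4.2083


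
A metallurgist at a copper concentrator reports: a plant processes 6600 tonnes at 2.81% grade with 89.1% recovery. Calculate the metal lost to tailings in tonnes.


20.2151 tonnes

Total metal in feed:
= 6600 * 2.81 / 100 = 185.46 tonnes
Metal recovered:
= 185.46 * 89.1 / 100 = 165.24486 tonnes
Metal lost to tailings:
= 185.46 - 165.24486
= 20.2151 tonnes


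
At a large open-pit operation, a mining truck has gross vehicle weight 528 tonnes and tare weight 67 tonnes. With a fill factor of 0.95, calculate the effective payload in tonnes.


437.95 tonnes

Maximum payload = gross - tare
= 528 - 67 = 461 tonnes
Effective payload = max payload * fill factor
= 461 * 0.95
= 437.95 tonnes


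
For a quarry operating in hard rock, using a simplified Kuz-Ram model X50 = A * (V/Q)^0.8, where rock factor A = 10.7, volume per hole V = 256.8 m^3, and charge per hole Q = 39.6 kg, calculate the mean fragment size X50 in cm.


Compute V/Q:
V/Q = 256.8 / 39.6 = 6.484848485
Raise to the power 0.8:
(V/Q)^0.8 = 6.484848485^0.8 = 4.461900351
Multiply by A:
X50 = 10.7 * 4.461900351
= 47.7423 cm

47.7423 cm


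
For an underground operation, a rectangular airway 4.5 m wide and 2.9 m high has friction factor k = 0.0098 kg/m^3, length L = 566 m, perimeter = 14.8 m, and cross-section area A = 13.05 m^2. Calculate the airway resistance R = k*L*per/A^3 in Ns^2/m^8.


Compute the numerator:
k * L * per = 0.0098 * 566 * 14.8
= 82.09264
Compute the denominator:
A^3 = 13.05^3 = 2222.447625
Resistance:
R = 82.09264 / 2222.447625
= 0.0369 Ns^2/m^8

0.0369 Ns^2/m^8


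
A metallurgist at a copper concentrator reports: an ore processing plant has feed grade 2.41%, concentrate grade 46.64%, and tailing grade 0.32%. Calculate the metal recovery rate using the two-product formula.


87.3211%

Using the two-product formula:
R = 100 * c * (f - t) / (f * (c - t))
Numerator = 100 * 46.64 * (2.41 - 0.32)
= 100 * 46.64 * 2.09
= 9747.76
Denominator = 2.41 * (46.64 - 0.32)
= 2.41 * 46.32
= 111.6312
R = 9747.76 / 111.6312
= 87.3211%


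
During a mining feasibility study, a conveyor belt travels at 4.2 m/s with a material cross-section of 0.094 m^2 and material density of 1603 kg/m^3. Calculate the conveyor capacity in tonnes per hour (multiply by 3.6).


2278.3118 t/h

Volumetric flow = speed * area
= 4.2 * 0.094 = 0.3948 m^3/s
Mass flow = volumetric * density
= 0.3948 * 1603 = 632.8644 kg/s
Convert to t/h: multiply by 3.6
Capacity = 632.8644 * 3.6
= 2278.3118 t/h


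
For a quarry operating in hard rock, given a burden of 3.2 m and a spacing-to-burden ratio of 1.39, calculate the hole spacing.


Spacing = burden * ratio
= 3.2 * 1.39
= 4.448 m

4.448 m


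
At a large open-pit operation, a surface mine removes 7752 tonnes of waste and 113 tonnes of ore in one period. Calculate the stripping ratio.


Stripping ratio = waste tonnage / ore tonnage
= 7752 / 113
= 68.6018

68.6018


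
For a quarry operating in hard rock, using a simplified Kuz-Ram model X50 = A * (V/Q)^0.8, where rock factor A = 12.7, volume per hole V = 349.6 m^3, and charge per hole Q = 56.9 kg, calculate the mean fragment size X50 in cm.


54.2714 cm

Compute V/Q:
V/Q = 349.6 / 56.9 = 6.144112478
Raise to the power 0.8:
(V/Q)^0.8 = 6.144112478^0.8 = 4.2733388
Multiply by A:
X50 = 12.7 * 4.2733388
= 54.2714 cm


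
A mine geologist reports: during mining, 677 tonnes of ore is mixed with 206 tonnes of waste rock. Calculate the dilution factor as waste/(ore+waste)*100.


23.3296%

Total material = ore + waste
= 677 + 206 = 883 tonnes
Dilution = waste / total * 100
= 206 / 883 * 100
= 0.2332955832 * 100
= 23.3296%


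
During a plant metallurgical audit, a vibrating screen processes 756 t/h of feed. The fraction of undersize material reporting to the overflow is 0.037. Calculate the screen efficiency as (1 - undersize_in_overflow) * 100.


Screen efficiency = (1 - fraction of undersize in overflow) * 100
= (1 - 0.037) * 100
= 0.963 * 100
= 96.3%

96.3%


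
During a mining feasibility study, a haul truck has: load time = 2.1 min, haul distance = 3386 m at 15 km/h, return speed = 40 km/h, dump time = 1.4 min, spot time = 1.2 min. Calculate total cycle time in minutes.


Convert haul speed to m/min: 15 * 1000/60 = 250 m/min
Haul time = 3386 / 250 = 13.544 min
Convert return speed to m/min: 40 * 1000/60 = 666.6666667 m/min
Return time = 3386 / 666.6666667 = 5.079 min
Total cycle time:
= 2.1 + 13.544 + 1.4 + 5.079 + 1.2
= 23.323 min

23.323 min


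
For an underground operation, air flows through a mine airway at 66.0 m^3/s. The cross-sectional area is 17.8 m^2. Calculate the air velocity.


3.7079 m/s

Velocity = flow rate / cross-sectional area
= 66.0 / 17.8
= 3.7079 m/s


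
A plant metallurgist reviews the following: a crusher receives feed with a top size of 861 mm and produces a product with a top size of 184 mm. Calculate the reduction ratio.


Reduction ratio = feed size / product size
= 861 / 184
= 4.6793

4.6793


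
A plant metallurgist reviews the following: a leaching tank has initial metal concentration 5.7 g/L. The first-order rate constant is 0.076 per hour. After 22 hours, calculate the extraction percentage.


Compute the exponent:
-k * t = -0.076 * 22 = -1.672
Remaining concentration:
C = 5.7 * exp(-1.672)
= 5.7 * 0.1878709478
= 1.070864402 g/L
Extracted = 5.7 - 1.070864402 = 4.629135598 g/L
Extraction % = 4.629135598 / 5.7 * 100
= 81.2129%

81.2129%


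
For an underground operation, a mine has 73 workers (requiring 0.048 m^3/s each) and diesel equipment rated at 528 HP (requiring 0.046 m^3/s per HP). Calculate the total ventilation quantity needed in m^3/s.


27.792 m^3/s

Airflow for workers:
Q_people = 73 * 0.048 = 3.504 m^3/s
Airflow for diesel equipment:
Q_diesel = 528 * 0.046 = 24.288 m^3/s
Total ventilation:
Q_total = 3.504 + 24.288
= 27.792 m^3/s


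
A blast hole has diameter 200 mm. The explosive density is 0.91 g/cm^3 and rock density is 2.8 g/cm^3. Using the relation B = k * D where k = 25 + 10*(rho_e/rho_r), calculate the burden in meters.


First, compute k:
rho_e / rho_r = 0.91 / 2.8 = 0.325
k = 25 + 10 * 0.325 = 28.25
Then, compute burden:
B = k * D / 1000 = 28.25 * 200 / 1000
= 5650 / 1000
= 5.65 m

5.65 m
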